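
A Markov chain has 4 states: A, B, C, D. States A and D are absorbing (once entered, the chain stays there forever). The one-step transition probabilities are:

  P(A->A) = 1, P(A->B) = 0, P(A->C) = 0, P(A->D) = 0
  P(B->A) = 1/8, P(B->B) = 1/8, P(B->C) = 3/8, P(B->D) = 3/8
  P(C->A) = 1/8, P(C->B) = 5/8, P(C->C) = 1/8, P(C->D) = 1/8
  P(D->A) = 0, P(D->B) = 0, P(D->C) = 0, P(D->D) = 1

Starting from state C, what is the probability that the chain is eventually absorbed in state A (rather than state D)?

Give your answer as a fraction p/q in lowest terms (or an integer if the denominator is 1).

Let a_i = P(absorbed in A | start in state i).
Boundary conditions: a_A = 1, a_D = 0.
For each transient state i, a_i = sum_j P(i->j) * a_j:
  a_B = 1/8*a_A + 1/8*a_B + 3/8*a_C + 3/8*a_D
  a_C = 1/8*a_A + 5/8*a_B + 1/8*a_C + 1/8*a_D

Substituting a_A = 1 and a_D = 0, rearrange to (I - Q) a = r where r[i] = P(i -> A):
  [7/8, -3/8] . (a_B, a_C) = 1/8
  [-5/8, 7/8] . (a_B, a_C) = 1/8

Solving yields:
  a_B = 5/17
  a_C = 6/17

Starting state is C, so the absorption probability is a_C = 6/17.

Answer: 6/17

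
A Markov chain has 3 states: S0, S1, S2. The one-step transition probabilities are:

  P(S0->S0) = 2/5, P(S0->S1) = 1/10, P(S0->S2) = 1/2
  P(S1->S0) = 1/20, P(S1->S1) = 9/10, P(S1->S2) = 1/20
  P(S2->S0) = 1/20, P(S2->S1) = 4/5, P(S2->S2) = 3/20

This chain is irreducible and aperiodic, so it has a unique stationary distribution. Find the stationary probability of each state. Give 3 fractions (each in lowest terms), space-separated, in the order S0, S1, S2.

Answer: 1/13 97/117 11/117

Derivation:
The stationary distribution satisfies pi = pi * P, i.e.:
  pi_S0 = 2/5*pi_S0 + 1/20*pi_S1 + 1/20*pi_S2
  pi_S1 = 1/10*pi_S0 + 9/10*pi_S1 + 4/5*pi_S2
  pi_S2 = 1/2*pi_S0 + 1/20*pi_S1 + 3/20*pi_S2
with normalization: pi_S0 + pi_S1 + pi_S2 = 1.

Using the first 2 balance equations plus normalization, the linear system A*pi = b is:
  [-3/5, 1/20, 1/20] . pi = 0
  [1/10, -1/10, 4/5] . pi = 0
  [1, 1, 1] . pi = 1

Solving yields:
  pi_S0 = 1/13
  pi_S1 = 97/117
  pi_S2 = 11/117

Verification (pi * P):
  1/13*2/5 + 97/117*1/20 + 11/117*1/20 = 1/13 = pi_S0  (ok)
  1/13*1/10 + 97/117*9/10 + 11/117*4/5 = 97/117 = pi_S1  (ok)
  1/13*1/2 + 97/117*1/20 + 11/117*3/20 = 11/117 = pi_S2  (ok)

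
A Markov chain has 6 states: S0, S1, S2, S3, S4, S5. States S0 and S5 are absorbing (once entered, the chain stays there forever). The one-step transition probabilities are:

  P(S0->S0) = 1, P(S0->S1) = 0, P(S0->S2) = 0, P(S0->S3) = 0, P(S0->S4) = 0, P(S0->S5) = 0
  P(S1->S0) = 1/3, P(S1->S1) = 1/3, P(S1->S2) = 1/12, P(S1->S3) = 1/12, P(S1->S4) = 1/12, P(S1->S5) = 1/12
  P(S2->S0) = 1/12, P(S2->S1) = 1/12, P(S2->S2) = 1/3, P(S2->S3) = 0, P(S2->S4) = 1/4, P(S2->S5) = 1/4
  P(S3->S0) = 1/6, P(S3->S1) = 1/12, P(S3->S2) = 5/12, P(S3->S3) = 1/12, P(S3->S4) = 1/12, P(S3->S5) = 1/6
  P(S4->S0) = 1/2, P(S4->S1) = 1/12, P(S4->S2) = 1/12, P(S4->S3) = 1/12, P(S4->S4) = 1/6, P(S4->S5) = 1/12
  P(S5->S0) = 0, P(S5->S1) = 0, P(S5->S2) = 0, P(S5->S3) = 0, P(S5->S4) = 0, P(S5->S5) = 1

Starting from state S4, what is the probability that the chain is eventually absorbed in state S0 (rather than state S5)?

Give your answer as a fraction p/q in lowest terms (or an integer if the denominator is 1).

Answer: 602/773

Derivation:
Let a_i = P(absorbed in S0 | start in state i).
Boundary conditions: a_S0 = 1, a_S5 = 0.
For each transient state i, a_i = sum_j P(i->j) * a_j:
  a_S1 = 1/3*a_S0 + 1/3*a_S1 + 1/12*a_S2 + 1/12*a_S3 + 1/12*a_S4 + 1/12*a_S5
  a_S2 = 1/12*a_S0 + 1/12*a_S1 + 1/3*a_S2 + 0*a_S3 + 1/4*a_S4 + 1/4*a_S5
  a_S3 = 1/6*a_S0 + 1/12*a_S1 + 5/12*a_S2 + 1/12*a_S3 + 1/12*a_S4 + 1/6*a_S5
  a_S4 = 1/2*a_S0 + 1/12*a_S1 + 1/12*a_S2 + 1/12*a_S3 + 1/6*a_S4 + 1/12*a_S5

Substituting a_S0 = 1 and a_S5 = 0, rearrange to (I - Q) a = r where r[i] = P(i -> S0):
  [2/3, -1/12, -1/12, -1/12] . (a_S1, a_S2, a_S3, a_S4) = 1/3
  [-1/12, 2/3, 0, -1/4] . (a_S1, a_S2, a_S3, a_S4) = 1/12
  [-1/12, -5/12, 11/12, -1/12] . (a_S1, a_S2, a_S3, a_S4) = 1/6
  [-1/12, -1/12, -1/12, 5/6] . (a_S1, a_S2, a_S3, a_S4) = 1/2

Solving yields:
  a_S1 = 564/773
  a_S2 = 3143/6184
  a_S3 = 3401/6184
  a_S4 = 602/773

Starting state is S4, so the absorption probability is a_S4 = 602/773.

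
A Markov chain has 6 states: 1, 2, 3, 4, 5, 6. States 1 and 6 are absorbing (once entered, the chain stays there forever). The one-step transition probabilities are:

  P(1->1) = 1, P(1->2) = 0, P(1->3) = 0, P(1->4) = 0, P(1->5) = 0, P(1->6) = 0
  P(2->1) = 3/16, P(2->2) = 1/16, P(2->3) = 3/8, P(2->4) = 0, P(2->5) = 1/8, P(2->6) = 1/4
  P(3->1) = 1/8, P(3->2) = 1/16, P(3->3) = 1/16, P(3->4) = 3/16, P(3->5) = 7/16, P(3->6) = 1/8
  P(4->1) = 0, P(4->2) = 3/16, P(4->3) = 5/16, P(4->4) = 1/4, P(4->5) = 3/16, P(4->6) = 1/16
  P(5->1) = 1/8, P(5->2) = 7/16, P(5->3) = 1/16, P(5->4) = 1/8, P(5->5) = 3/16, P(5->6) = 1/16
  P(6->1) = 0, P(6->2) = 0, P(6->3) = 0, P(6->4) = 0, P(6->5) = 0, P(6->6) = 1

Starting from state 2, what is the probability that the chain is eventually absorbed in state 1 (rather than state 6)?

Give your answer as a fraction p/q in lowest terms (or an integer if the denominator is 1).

Let a_i = P(absorbed in 1 | start in state i).
Boundary conditions: a_1 = 1, a_6 = 0.
For each transient state i, a_i = sum_j P(i->j) * a_j:
  a_2 = 3/16*a_1 + 1/16*a_2 + 3/8*a_3 + 0*a_4 + 1/8*a_5 + 1/4*a_6
  a_3 = 1/8*a_1 + 1/16*a_2 + 1/16*a_3 + 3/16*a_4 + 7/16*a_5 + 1/8*a_6
  a_4 = 0*a_1 + 3/16*a_2 + 5/16*a_3 + 1/4*a_4 + 3/16*a_5 + 1/16*a_6
  a_5 = 1/8*a_1 + 7/16*a_2 + 1/16*a_3 + 1/8*a_4 + 3/16*a_5 + 1/16*a_6

Substituting a_1 = 1 and a_6 = 0, rearrange to (I - Q) a = r where r[i] = P(i -> 1):
  [15/16, -3/8, 0, -1/8] . (a_2, a_3, a_4, a_5) = 3/16
  [-1/16, 15/16, -3/16, -7/16] . (a_2, a_3, a_4, a_5) = 1/8
  [-3/16, -5/16, 3/4, -3/16] . (a_2, a_3, a_4, a_5) = 0
  [-7/16, -1/16, -1/8, 13/16] . (a_2, a_3, a_4, a_5) = 1/8

Solving yields:
  a_2 = 2335/5017
  a_3 = 4947/10034
  a_4 = 2256/5017
  a_5 = 177/346

Starting state is 2, so the absorption probability is a_2 = 2335/5017.

Answer: 2335/5017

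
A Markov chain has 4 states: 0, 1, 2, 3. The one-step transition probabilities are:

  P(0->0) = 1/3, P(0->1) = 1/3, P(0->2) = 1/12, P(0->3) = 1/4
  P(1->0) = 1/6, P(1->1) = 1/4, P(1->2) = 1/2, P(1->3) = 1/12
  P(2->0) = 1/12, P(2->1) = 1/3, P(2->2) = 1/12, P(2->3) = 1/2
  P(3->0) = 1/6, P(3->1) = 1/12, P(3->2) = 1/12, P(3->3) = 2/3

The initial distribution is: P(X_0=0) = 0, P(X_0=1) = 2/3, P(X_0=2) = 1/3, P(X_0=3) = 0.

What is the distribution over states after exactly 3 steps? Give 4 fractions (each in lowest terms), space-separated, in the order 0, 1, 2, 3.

Answer: 229/1296 1117/5184 491/2592 241/576

Derivation:
Propagating the distribution step by step (d_{t+1} = d_t * P):
d_0 = (0=0, 1=2/3, 2=1/3, 3=0)
  d_1[0] = 0*1/3 + 2/3*1/6 + 1/3*1/12 + 0*1/6 = 5/36
  d_1[1] = 0*1/3 + 2/3*1/4 + 1/3*1/3 + 0*1/12 = 5/18
  d_1[2] = 0*1/12 + 2/3*1/2 + 1/3*1/12 + 0*1/12 = 13/36
  d_1[3] = 0*1/4 + 2/3*1/12 + 1/3*1/2 + 0*2/3 = 2/9
d_1 = (0=5/36, 1=5/18, 2=13/36, 3=2/9)
  d_2[0] = 5/36*1/3 + 5/18*1/6 + 13/36*1/12 + 2/9*1/6 = 23/144
  d_2[1] = 5/36*1/3 + 5/18*1/4 + 13/36*1/3 + 2/9*1/12 = 55/216
  d_2[2] = 5/36*1/12 + 5/18*1/2 + 13/36*1/12 + 2/9*1/12 = 43/216
  d_2[3] = 5/36*1/4 + 5/18*1/12 + 13/36*1/2 + 2/9*2/3 = 167/432
d_2 = (0=23/144, 1=55/216, 2=43/216, 3=167/432)
  d_3[0] = 23/144*1/3 + 55/216*1/6 + 43/216*1/12 + 167/432*1/6 = 229/1296
  d_3[1] = 23/144*1/3 + 55/216*1/4 + 43/216*1/3 + 167/432*1/12 = 1117/5184
  d_3[2] = 23/144*1/12 + 55/216*1/2 + 43/216*1/12 + 167/432*1/12 = 491/2592
  d_3[3] = 23/144*1/4 + 55/216*1/12 + 43/216*1/2 + 167/432*2/3 = 241/576
d_3 = (0=229/1296, 1=1117/5184, 2=491/2592, 3=241/576)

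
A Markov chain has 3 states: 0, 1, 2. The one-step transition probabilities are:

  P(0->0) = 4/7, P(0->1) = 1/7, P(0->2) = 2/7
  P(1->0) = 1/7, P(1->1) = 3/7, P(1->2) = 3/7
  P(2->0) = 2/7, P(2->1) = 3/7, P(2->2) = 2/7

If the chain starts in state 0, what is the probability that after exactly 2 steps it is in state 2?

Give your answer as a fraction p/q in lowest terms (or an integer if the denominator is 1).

Computing P^2 by repeated multiplication:
P^1 =
  0: [4/7, 1/7, 2/7]
  1: [1/7, 3/7, 3/7]
  2: [2/7, 3/7, 2/7]
P^2 =
  0: [3/7, 13/49, 15/49]
  1: [13/49, 19/49, 17/49]
  2: [15/49, 17/49, 17/49]

(P^2)[0 -> 2] = 15/49

Answer: 15/49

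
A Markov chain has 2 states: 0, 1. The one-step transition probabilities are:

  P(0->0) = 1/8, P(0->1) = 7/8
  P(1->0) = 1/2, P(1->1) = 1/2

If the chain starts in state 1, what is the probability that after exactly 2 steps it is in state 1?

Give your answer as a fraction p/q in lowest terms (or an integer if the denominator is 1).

Computing P^2 by repeated multiplication:
P^1 =
  0: [1/8, 7/8]
  1: [1/2, 1/2]
P^2 =
  0: [29/64, 35/64]
  1: [5/16, 11/16]

(P^2)[1 -> 1] = 11/16

Answer: 11/16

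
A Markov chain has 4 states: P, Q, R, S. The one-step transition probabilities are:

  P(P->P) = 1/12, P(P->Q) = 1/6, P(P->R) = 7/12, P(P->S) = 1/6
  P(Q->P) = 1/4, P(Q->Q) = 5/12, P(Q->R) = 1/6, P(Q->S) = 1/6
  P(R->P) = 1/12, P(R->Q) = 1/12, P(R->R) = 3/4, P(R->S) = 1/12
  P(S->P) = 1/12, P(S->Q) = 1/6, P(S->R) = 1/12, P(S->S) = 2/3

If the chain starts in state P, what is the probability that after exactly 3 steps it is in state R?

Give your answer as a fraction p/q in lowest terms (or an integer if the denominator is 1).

Computing P^3 by repeated multiplication:
P^1 =
  P: [1/12, 1/6, 7/12, 1/6]
  Q: [1/4, 5/12, 1/6, 1/6]
  R: [1/12, 1/12, 3/4, 1/12]
  S: [1/12, 1/6, 1/12, 2/3]
P^2 =
  P: [1/9, 23/144, 19/36, 29/144]
  Q: [11/72, 37/144, 17/48, 17/72]
  R: [7/72, 1/8, 91/144, 7/48]
  S: [1/9, 29/144, 7/36, 71/144]
P^3 =
  P: [95/864, 281/1728, 871/1728, 193/864]
  Q: [109/864, 29/144, 721/1728, 49/192]
  R: [5/48, 251/1728, 487/864, 323/1728]
  S: [101/864, 347/1728, 493/1728, 343/864]

(P^3)[P -> R] = 871/1728

Answer: 871/1728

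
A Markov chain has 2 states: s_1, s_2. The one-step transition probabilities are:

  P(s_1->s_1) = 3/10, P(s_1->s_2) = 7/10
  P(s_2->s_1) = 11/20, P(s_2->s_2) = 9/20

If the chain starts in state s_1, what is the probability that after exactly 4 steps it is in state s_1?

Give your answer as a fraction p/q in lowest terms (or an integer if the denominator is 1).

Computing P^4 by repeated multiplication:
P^1 =
  s_1: [3/10, 7/10]
  s_2: [11/20, 9/20]
P^2 =
  s_1: [19/40, 21/40]
  s_2: [33/80, 47/80]
P^3 =
  s_1: [69/160, 91/160]
  s_2: [143/320, 177/320]
P^4 =
  s_1: [283/640, 357/640]
  s_2: [561/1280, 719/1280]

(P^4)[s_1 -> s_1] = 283/640

Answer: 283/640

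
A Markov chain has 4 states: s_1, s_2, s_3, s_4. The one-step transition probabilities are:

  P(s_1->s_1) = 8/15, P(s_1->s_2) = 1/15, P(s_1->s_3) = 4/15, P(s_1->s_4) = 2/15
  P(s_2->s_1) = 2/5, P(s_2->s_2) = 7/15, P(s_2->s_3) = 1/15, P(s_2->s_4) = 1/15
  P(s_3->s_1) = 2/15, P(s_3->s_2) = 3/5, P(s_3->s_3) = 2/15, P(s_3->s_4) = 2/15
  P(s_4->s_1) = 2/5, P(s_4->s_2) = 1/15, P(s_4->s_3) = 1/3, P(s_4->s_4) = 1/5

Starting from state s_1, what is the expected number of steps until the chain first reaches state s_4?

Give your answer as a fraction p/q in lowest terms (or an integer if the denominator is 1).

Let h_i = expected steps to first reach s_4 from state i.
Boundary: h_s_4 = 0.
First-step equations for the other states:
  h_s_1 = 1 + 8/15*h_s_1 + 1/15*h_s_2 + 4/15*h_s_3 + 2/15*h_s_4
  h_s_2 = 1 + 2/5*h_s_1 + 7/15*h_s_2 + 1/15*h_s_3 + 1/15*h_s_4
  h_s_3 = 1 + 2/15*h_s_1 + 3/5*h_s_2 + 2/15*h_s_3 + 2/15*h_s_4

Substituting h_s_4 = 0 and rearranging gives the linear system (I - Q) h = 1:
  [7/15, -1/15, -4/15] . (h_s_1, h_s_2, h_s_3) = 1
  [-2/5, 8/15, -1/15] . (h_s_1, h_s_2, h_s_3) = 1
  [-2/15, -3/5, 13/15] . (h_s_1, h_s_2, h_s_3) = 1

Solving yields:
  h_s_1 = 531/61
  h_s_2 = 582/61
  h_s_3 = 555/61

Starting state is s_1, so the expected hitting time is h_s_1 = 531/61.

Answer: 531/61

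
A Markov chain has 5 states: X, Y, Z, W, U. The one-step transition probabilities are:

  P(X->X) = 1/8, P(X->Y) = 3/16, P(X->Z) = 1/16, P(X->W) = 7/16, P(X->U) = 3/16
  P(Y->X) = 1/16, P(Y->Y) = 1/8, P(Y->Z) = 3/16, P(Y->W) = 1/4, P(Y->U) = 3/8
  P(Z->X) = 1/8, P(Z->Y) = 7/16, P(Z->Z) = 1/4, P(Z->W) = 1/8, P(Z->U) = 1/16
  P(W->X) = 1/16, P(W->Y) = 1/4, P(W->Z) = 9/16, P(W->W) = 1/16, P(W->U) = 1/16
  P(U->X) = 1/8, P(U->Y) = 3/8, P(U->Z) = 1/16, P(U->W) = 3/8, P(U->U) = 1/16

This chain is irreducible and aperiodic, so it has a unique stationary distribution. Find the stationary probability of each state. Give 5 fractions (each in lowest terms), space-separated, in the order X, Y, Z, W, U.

Answer: 8999/95523 8817/31841 24101/95523 20611/95523 15361/95523

Derivation:
The stationary distribution satisfies pi = pi * P, i.e.:
  pi_X = 1/8*pi_X + 1/16*pi_Y + 1/8*pi_Z + 1/16*pi_W + 1/8*pi_U
  pi_Y = 3/16*pi_X + 1/8*pi_Y + 7/16*pi_Z + 1/4*pi_W + 3/8*pi_U
  pi_Z = 1/16*pi_X + 3/16*pi_Y + 1/4*pi_Z + 9/16*pi_W + 1/16*pi_U
  pi_W = 7/16*pi_X + 1/4*pi_Y + 1/8*pi_Z + 1/16*pi_W + 3/8*pi_U
  pi_U = 3/16*pi_X + 3/8*pi_Y + 1/16*pi_Z + 1/16*pi_W + 1/16*pi_U
with normalization: pi_X + pi_Y + pi_Z + pi_W + pi_U = 1.

Using the first 4 balance equations plus normalization, the linear system A*pi = b is:
  [-7/8, 1/16, 1/8, 1/16, 1/8] . pi = 0
  [3/16, -7/8, 7/16, 1/4, 3/8] . pi = 0
  [1/16, 3/16, -3/4, 9/16, 1/16] . pi = 0
  [7/16, 1/4, 1/8, -15/16, 3/8] . pi = 0
  [1, 1, 1, 1, 1] . pi = 1

Solving yields:
  pi_X = 8999/95523
  pi_Y = 8817/31841
  pi_Z = 24101/95523
  pi_W = 20611/95523
  pi_U = 15361/95523

Verification (pi * P):
  8999/95523*1/8 + 8817/31841*1/16 + 24101/95523*1/8 + 20611/95523*1/16 + 15361/95523*1/8 = 8999/95523 = pi_X  (ok)
  8999/95523*3/16 + 8817/31841*1/8 + 24101/95523*7/16 + 20611/95523*1/4 + 15361/95523*3/8 = 8817/31841 = pi_Y  (ok)
  8999/95523*1/16 + 8817/31841*3/16 + 24101/95523*1/4 + 20611/95523*9/16 + 15361/95523*1/16 = 24101/95523 = pi_Z  (ok)
  8999/95523*7/16 + 8817/31841*1/4 + 24101/95523*1/8 + 20611/95523*1/16 + 15361/95523*3/8 = 20611/95523 = pi_W  (ok)
  8999/95523*3/16 + 8817/31841*3/8 + 24101/95523*1/16 + 20611/95523*1/16 + 15361/95523*1/16 = 15361/95523 = pi_U  (ok)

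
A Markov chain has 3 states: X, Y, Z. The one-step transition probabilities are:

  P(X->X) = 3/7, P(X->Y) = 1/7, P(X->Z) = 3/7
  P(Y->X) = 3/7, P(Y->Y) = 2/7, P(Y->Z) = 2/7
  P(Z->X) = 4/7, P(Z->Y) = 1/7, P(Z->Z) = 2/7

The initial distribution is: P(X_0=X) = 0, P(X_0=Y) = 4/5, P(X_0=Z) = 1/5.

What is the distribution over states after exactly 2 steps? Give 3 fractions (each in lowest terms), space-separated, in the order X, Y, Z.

Answer: 23/49 44/245 86/245

Derivation:
Propagating the distribution step by step (d_{t+1} = d_t * P):
d_0 = (X=0, Y=4/5, Z=1/5)
  d_1[X] = 0*3/7 + 4/5*3/7 + 1/5*4/7 = 16/35
  d_1[Y] = 0*1/7 + 4/5*2/7 + 1/5*1/7 = 9/35
  d_1[Z] = 0*3/7 + 4/5*2/7 + 1/5*2/7 = 2/7
d_1 = (X=16/35, Y=9/35, Z=2/7)
  d_2[X] = 16/35*3/7 + 9/35*3/7 + 2/7*4/7 = 23/49
  d_2[Y] = 16/35*1/7 + 9/35*2/7 + 2/7*1/7 = 44/245
  d_2[Z] = 16/35*3/7 + 9/35*2/7 + 2/7*2/7 = 86/245
d_2 = (X=23/49, Y=44/245, Z=86/245)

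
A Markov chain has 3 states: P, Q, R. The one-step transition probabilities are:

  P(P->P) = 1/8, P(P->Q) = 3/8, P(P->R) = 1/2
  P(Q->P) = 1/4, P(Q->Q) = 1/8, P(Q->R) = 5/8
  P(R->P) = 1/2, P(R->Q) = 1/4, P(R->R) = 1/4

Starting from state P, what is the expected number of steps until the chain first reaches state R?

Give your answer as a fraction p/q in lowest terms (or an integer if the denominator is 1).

Let h_i = expected steps to first reach R from state i.
Boundary: h_R = 0.
First-step equations for the other states:
  h_P = 1 + 1/8*h_P + 3/8*h_Q + 1/2*h_R
  h_Q = 1 + 1/4*h_P + 1/8*h_Q + 5/8*h_R

Substituting h_R = 0 and rearranging gives the linear system (I - Q) h = 1:
  [7/8, -3/8] . (h_P, h_Q) = 1
  [-1/4, 7/8] . (h_P, h_Q) = 1

Solving yields:
  h_P = 80/43
  h_Q = 72/43

Starting state is P, so the expected hitting time is h_P = 80/43.

Answer: 80/43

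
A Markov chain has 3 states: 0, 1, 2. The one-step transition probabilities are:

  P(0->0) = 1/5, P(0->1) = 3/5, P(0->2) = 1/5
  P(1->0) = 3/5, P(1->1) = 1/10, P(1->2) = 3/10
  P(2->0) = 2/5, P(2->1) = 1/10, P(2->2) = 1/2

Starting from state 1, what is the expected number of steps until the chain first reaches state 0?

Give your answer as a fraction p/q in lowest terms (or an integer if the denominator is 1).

Let h_i = expected steps to first reach 0 from state i.
Boundary: h_0 = 0.
First-step equations for the other states:
  h_1 = 1 + 3/5*h_0 + 1/10*h_1 + 3/10*h_2
  h_2 = 1 + 2/5*h_0 + 1/10*h_1 + 1/2*h_2

Substituting h_0 = 0 and rearranging gives the linear system (I - Q) h = 1:
  [9/10, -3/10] . (h_1, h_2) = 1
  [-1/10, 1/2] . (h_1, h_2) = 1

Solving yields:
  h_1 = 40/21
  h_2 = 50/21

Starting state is 1, so the expected hitting time is h_1 = 40/21.

Answer: 40/21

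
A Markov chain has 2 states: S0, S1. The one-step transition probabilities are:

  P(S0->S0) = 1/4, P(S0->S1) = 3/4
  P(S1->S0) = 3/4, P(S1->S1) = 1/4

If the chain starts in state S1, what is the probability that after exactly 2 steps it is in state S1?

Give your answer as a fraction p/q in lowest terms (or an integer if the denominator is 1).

Answer: 5/8

Derivation:
Computing P^2 by repeated multiplication:
P^1 =
  S0: [1/4, 3/4]
  S1: [3/4, 1/4]
P^2 =
  S0: [5/8, 3/8]
  S1: [3/8, 5/8]

(P^2)[S1 -> S1] = 5/8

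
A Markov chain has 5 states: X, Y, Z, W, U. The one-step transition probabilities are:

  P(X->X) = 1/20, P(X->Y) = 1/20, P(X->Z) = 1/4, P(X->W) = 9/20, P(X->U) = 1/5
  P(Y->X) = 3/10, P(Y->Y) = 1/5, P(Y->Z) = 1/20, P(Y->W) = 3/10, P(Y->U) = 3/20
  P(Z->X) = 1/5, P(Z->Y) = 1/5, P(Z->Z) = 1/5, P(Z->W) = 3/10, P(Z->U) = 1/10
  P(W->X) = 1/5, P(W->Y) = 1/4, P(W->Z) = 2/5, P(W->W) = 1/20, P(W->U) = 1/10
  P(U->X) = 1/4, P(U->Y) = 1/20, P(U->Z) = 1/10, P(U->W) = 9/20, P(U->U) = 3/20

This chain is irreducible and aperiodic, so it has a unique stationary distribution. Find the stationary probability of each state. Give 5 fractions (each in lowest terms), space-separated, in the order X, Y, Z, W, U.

Answer: 7189/37042 6101/37042 8425/37042 5175/18521 4977/37042

Derivation:
The stationary distribution satisfies pi = pi * P, i.e.:
  pi_X = 1/20*pi_X + 3/10*pi_Y + 1/5*pi_Z + 1/5*pi_W + 1/4*pi_U
  pi_Y = 1/20*pi_X + 1/5*pi_Y + 1/5*pi_Z + 1/4*pi_W + 1/20*pi_U
  pi_Z = 1/4*pi_X + 1/20*pi_Y + 1/5*pi_Z + 2/5*pi_W + 1/10*pi_U
  pi_W = 9/20*pi_X + 3/10*pi_Y + 3/10*pi_Z + 1/20*pi_W + 9/20*pi_U
  pi_U = 1/5*pi_X + 3/20*pi_Y + 1/10*pi_Z + 1/10*pi_W + 3/20*pi_U
with normalization: pi_X + pi_Y + pi_Z + pi_W + pi_U = 1.

Using the first 4 balance equations plus normalization, the linear system A*pi = b is:
  [-19/20, 3/10, 1/5, 1/5, 1/4] . pi = 0
  [1/20, -4/5, 1/5, 1/4, 1/20] . pi = 0
  [1/4, 1/20, -4/5, 2/5, 1/10] . pi = 0
  [9/20, 3/10, 3/10, -19/20, 9/20] . pi = 0
  [1, 1, 1, 1, 1] . pi = 1

Solving yields:
  pi_X = 7189/37042
  pi_Y = 6101/37042
  pi_Z = 8425/37042
  pi_W = 5175/18521
  pi_U = 4977/37042

Verification (pi * P):
  7189/37042*1/20 + 6101/37042*3/10 + 8425/37042*1/5 + 5175/18521*1/5 + 4977/37042*1/4 = 7189/37042 = pi_X  (ok)
  7189/37042*1/20 + 6101/37042*1/5 + 8425/37042*1/5 + 5175/18521*1/4 + 4977/37042*1/20 = 6101/37042 = pi_Y  (ok)
  7189/37042*1/4 + 6101/37042*1/20 + 8425/37042*1/5 + 5175/18521*2/5 + 4977/37042*1/10 = 8425/37042 = pi_Z  (ok)
  7189/37042*9/20 + 6101/37042*3/10 + 8425/37042*3/10 + 5175/18521*1/20 + 4977/37042*9/20 = 5175/18521 = pi_W  (ok)
  7189/37042*1/5 + 6101/37042*3/20 + 8425/37042*1/10 + 5175/18521*1/10 + 4977/37042*3/20 = 4977/37042 = pi_U  (ok)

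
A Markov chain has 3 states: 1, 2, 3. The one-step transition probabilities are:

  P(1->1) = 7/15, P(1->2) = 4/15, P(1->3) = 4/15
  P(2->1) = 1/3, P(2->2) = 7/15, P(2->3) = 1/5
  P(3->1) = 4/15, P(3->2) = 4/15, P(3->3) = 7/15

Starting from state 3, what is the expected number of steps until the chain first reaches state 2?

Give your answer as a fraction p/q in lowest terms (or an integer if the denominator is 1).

Let h_i = expected steps to first reach 2 from state i.
Boundary: h_2 = 0.
First-step equations for the other states:
  h_1 = 1 + 7/15*h_1 + 4/15*h_2 + 4/15*h_3
  h_3 = 1 + 4/15*h_1 + 4/15*h_2 + 7/15*h_3

Substituting h_2 = 0 and rearranging gives the linear system (I - Q) h = 1:
  [8/15, -4/15] . (h_1, h_3) = 1
  [-4/15, 8/15] . (h_1, h_3) = 1

Solving yields:
  h_1 = 15/4
  h_3 = 15/4

Starting state is 3, so the expected hitting time is h_3 = 15/4.

Answer: 15/4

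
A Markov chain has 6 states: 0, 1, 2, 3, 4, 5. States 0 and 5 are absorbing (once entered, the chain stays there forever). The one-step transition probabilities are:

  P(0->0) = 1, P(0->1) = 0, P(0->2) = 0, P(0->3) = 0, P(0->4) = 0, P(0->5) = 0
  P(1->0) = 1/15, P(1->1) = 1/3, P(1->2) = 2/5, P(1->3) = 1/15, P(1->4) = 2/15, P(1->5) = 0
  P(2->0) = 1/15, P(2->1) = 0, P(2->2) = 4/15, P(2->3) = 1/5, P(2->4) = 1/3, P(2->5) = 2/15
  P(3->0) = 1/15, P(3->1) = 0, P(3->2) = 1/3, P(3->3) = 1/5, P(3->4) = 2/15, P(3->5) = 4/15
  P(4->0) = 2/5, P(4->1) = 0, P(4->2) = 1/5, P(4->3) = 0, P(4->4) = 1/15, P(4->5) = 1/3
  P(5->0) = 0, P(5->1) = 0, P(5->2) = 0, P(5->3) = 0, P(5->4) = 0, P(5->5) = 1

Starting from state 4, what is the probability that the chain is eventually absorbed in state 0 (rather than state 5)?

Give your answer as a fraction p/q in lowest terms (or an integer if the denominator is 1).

Let a_i = P(absorbed in 0 | start in state i).
Boundary conditions: a_0 = 1, a_5 = 0.
For each transient state i, a_i = sum_j P(i->j) * a_j:
  a_1 = 1/15*a_0 + 1/3*a_1 + 2/5*a_2 + 1/15*a_3 + 2/15*a_4 + 0*a_5
  a_2 = 1/15*a_0 + 0*a_1 + 4/15*a_2 + 1/5*a_3 + 1/3*a_4 + 2/15*a_5
  a_3 = 1/15*a_0 + 0*a_1 + 1/3*a_2 + 1/5*a_3 + 2/15*a_4 + 4/15*a_5
  a_4 = 2/5*a_0 + 0*a_1 + 1/5*a_2 + 0*a_3 + 1/15*a_4 + 1/3*a_5

Substituting a_0 = 1 and a_5 = 0, rearrange to (I - Q) a = r where r[i] = P(i -> 0):
  [2/3, -2/5, -1/15, -2/15] . (a_1, a_2, a_3, a_4) = 1/15
  [0, 11/15, -1/5, -1/3] . (a_1, a_2, a_3, a_4) = 1/15
  [0, -1/3, 4/5, -2/15] . (a_1, a_2, a_3, a_4) = 1/15
  [0, -1/5, 0, 14/15] . (a_1, a_2, a_3, a_4) = 2/5

Solving yields:
  a_1 = 7067/14400
  a_2 = 101/240
  a_3 = 497/1440
  a_4 = 83/160

Starting state is 4, so the absorption probability is a_4 = 83/160.

Answer: 83/160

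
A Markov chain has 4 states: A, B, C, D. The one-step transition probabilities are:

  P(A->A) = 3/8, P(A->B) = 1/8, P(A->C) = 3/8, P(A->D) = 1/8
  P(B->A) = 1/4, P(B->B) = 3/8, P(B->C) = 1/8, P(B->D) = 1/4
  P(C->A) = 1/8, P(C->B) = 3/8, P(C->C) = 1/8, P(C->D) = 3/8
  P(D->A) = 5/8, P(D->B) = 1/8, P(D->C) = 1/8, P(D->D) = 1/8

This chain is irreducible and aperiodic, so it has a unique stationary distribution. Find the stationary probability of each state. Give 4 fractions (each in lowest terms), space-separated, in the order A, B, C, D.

Answer: 31/90 32/135 19/90 28/135

Derivation:
The stationary distribution satisfies pi = pi * P, i.e.:
  pi_A = 3/8*pi_A + 1/4*pi_B + 1/8*pi_C + 5/8*pi_D
  pi_B = 1/8*pi_A + 3/8*pi_B + 3/8*pi_C + 1/8*pi_D
  pi_C = 3/8*pi_A + 1/8*pi_B + 1/8*pi_C + 1/8*pi_D
  pi_D = 1/8*pi_A + 1/4*pi_B + 3/8*pi_C + 1/8*pi_D
with normalization: pi_A + pi_B + pi_C + pi_D = 1.

Using the first 3 balance equations plus normalization, the linear system A*pi = b is:
  [-5/8, 1/4, 1/8, 5/8] . pi = 0
  [1/8, -5/8, 3/8, 1/8] . pi = 0
  [3/8, 1/8, -7/8, 1/8] . pi = 0
  [1, 1, 1, 1] . pi = 1

Solving yields:
  pi_A = 31/90
  pi_B = 32/135
  pi_C = 19/90
  pi_D = 28/135

Verification (pi * P):
  31/90*3/8 + 32/135*1/4 + 19/90*1/8 + 28/135*5/8 = 31/90 = pi_A  (ok)
  31/90*1/8 + 32/135*3/8 + 19/90*3/8 + 28/135*1/8 = 32/135 = pi_B  (ok)
  31/90*3/8 + 32/135*1/8 + 19/90*1/8 + 28/135*1/8 = 19/90 = pi_C  (ok)
  31/90*1/8 + 32/135*1/4 + 19/90*3/8 + 28/135*1/8 = 28/135 = pi_D  (ok)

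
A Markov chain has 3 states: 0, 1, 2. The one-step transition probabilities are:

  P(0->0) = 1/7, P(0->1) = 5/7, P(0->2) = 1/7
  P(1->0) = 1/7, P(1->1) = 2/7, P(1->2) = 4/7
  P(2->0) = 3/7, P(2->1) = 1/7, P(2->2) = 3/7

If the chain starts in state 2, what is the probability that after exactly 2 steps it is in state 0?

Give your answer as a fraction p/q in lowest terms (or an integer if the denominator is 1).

Computing P^2 by repeated multiplication:
P^1 =
  0: [1/7, 5/7, 1/7]
  1: [1/7, 2/7, 4/7]
  2: [3/7, 1/7, 3/7]
P^2 =
  0: [9/49, 16/49, 24/49]
  1: [15/49, 13/49, 3/7]
  2: [13/49, 20/49, 16/49]

(P^2)[2 -> 0] = 13/49

Answer: 13/49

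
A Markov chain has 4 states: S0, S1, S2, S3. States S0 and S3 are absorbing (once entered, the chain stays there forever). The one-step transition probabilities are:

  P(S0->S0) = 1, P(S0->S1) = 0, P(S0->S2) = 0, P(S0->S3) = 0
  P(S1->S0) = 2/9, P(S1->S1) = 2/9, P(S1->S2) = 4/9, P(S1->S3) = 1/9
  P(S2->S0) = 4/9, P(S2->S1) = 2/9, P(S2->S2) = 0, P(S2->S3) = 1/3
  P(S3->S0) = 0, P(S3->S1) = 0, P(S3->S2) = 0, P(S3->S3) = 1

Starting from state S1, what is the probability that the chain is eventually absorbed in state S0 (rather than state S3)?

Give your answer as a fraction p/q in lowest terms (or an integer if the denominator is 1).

Let a_i = P(absorbed in S0 | start in state i).
Boundary conditions: a_S0 = 1, a_S3 = 0.
For each transient state i, a_i = sum_j P(i->j) * a_j:
  a_S1 = 2/9*a_S0 + 2/9*a_S1 + 4/9*a_S2 + 1/9*a_S3
  a_S2 = 4/9*a_S0 + 2/9*a_S1 + 0*a_S2 + 1/3*a_S3

Substituting a_S0 = 1 and a_S3 = 0, rearrange to (I - Q) a = r where r[i] = P(i -> S0):
  [7/9, -4/9] . (a_S1, a_S2) = 2/9
  [-2/9, 1] . (a_S1, a_S2) = 4/9

Solving yields:
  a_S1 = 34/55
  a_S2 = 32/55

Starting state is S1, so the absorption probability is a_S1 = 34/55.

Answer: 34/55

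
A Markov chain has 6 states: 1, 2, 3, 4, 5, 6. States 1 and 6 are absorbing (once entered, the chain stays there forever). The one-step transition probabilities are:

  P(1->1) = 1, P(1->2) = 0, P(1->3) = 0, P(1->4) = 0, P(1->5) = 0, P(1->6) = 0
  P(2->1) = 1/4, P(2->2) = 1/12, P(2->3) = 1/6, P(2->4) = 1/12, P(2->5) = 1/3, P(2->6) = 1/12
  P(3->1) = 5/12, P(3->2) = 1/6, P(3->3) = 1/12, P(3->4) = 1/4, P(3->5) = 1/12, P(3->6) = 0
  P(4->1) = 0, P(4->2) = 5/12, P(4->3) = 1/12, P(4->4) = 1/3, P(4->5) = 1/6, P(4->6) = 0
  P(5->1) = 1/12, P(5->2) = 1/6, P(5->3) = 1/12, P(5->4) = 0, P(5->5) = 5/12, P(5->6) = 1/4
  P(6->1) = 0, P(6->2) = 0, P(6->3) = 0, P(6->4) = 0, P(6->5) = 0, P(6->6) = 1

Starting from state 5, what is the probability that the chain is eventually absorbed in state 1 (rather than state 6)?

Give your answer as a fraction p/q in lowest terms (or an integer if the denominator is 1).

Let a_i = P(absorbed in 1 | start in state i).
Boundary conditions: a_1 = 1, a_6 = 0.
For each transient state i, a_i = sum_j P(i->j) * a_j:
  a_2 = 1/4*a_1 + 1/12*a_2 + 1/6*a_3 + 1/12*a_4 + 1/3*a_5 + 1/12*a_6
  a_3 = 5/12*a_1 + 1/6*a_2 + 1/12*a_3 + 1/4*a_4 + 1/12*a_5 + 0*a_6
  a_4 = 0*a_1 + 5/12*a_2 + 1/12*a_3 + 1/3*a_4 + 1/6*a_5 + 0*a_6
  a_5 = 1/12*a_1 + 1/6*a_2 + 1/12*a_3 + 0*a_4 + 5/12*a_5 + 1/4*a_6

Substituting a_1 = 1 and a_6 = 0, rearrange to (I - Q) a = r where r[i] = P(i -> 1):
  [11/12, -1/6, -1/12, -1/3] . (a_2, a_3, a_4, a_5) = 1/4
  [-1/6, 11/12, -1/4, -1/12] . (a_2, a_3, a_4, a_5) = 5/12
  [-5/12, -1/12, 2/3, -1/6] . (a_2, a_3, a_4, a_5) = 0
  [-1/6, -1/12, 0, 7/12] . (a_2, a_3, a_4, a_5) = 1/12

Solving yields:
  a_2 = 2899/4653
  a_3 = 3577/4653
  a_4 = 920/1551
  a_5 = 668/1551

Starting state is 5, so the absorption probability is a_5 = 668/1551.

Answer: 668/1551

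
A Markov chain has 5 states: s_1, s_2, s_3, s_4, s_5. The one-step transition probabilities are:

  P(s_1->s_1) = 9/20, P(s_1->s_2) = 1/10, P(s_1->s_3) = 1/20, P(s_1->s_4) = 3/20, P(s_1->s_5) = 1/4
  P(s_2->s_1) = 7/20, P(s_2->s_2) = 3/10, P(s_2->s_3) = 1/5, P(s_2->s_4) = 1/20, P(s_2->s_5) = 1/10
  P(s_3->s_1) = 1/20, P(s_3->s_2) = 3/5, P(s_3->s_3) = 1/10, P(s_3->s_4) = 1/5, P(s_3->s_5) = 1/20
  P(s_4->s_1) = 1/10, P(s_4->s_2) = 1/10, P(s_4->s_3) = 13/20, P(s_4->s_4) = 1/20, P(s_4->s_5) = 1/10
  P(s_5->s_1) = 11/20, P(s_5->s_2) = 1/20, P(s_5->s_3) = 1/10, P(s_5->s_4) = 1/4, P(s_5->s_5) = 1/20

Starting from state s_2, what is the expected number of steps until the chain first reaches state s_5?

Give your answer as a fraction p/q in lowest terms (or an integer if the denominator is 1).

Let h_i = expected steps to first reach s_5 from state i.
Boundary: h_s_5 = 0.
First-step equations for the other states:
  h_s_1 = 1 + 9/20*h_s_1 + 1/10*h_s_2 + 1/20*h_s_3 + 3/20*h_s_4 + 1/4*h_s_5
  h_s_2 = 1 + 7/20*h_s_1 + 3/10*h_s_2 + 1/5*h_s_3 + 1/20*h_s_4 + 1/10*h_s_5
  h_s_3 = 1 + 1/20*h_s_1 + 3/5*h_s_2 + 1/10*h_s_3 + 1/5*h_s_4 + 1/20*h_s_5
  h_s_4 = 1 + 1/10*h_s_1 + 1/10*h_s_2 + 13/20*h_s_3 + 1/20*h_s_4 + 1/10*h_s_5

Substituting h_s_5 = 0 and rearranging gives the linear system (I - Q) h = 1:
  [11/20, -1/10, -1/20, -3/20] . (h_s_1, h_s_2, h_s_3, h_s_4) = 1
  [-7/20, 7/10, -1/5, -1/20] . (h_s_1, h_s_2, h_s_3, h_s_4) = 1
  [-1/20, -3/5, 9/10, -1/5] . (h_s_1, h_s_2, h_s_3, h_s_4) = 1
  [-1/10, -1/10, -13/20, 19/20] . (h_s_1, h_s_2, h_s_3, h_s_4) = 1

Solving yields:
  h_s_1 = 15190/2489
  h_s_2 = 36785/4978
  h_s_3 = 1070/131
  h_s_4 = 20065/2489

Starting state is s_2, so the expected hitting time is h_s_2 = 36785/4978.

Answer: 36785/4978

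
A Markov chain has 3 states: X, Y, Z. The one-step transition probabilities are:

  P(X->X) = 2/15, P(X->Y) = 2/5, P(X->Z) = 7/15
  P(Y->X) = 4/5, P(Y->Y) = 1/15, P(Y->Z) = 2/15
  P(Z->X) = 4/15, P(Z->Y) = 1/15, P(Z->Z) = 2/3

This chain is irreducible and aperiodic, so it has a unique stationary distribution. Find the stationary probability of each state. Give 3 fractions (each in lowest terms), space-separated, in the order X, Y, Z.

The stationary distribution satisfies pi = pi * P, i.e.:
  pi_X = 2/15*pi_X + 4/5*pi_Y + 4/15*pi_Z
  pi_Y = 2/5*pi_X + 1/15*pi_Y + 1/15*pi_Z
  pi_Z = 7/15*pi_X + 2/15*pi_Y + 2/3*pi_Z
with normalization: pi_X + pi_Y + pi_Z = 1.

Using the first 2 balance equations plus normalization, the linear system A*pi = b is:
  [-13/15, 4/5, 4/15] . pi = 0
  [2/5, -14/15, 1/15] . pi = 0
  [1, 1, 1] . pi = 1

Solving yields:
  pi_X = 68/215
  pi_Y = 37/215
  pi_Z = 22/43

Verification (pi * P):
  68/215*2/15 + 37/215*4/5 + 22/43*4/15 = 68/215 = pi_X  (ok)
  68/215*2/5 + 37/215*1/15 + 22/43*1/15 = 37/215 = pi_Y  (ok)
  68/215*7/15 + 37/215*2/15 + 22/43*2/3 = 22/43 = pi_Z  (ok)

Answer: 68/215 37/215 22/43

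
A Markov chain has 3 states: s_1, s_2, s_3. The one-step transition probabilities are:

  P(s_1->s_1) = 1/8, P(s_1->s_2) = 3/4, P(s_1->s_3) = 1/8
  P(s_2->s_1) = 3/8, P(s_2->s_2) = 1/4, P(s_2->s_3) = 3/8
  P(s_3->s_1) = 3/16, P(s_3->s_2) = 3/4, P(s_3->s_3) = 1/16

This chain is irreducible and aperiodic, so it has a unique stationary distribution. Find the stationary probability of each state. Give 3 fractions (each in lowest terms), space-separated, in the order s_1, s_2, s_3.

Answer: 9/34 1/2 4/17

Derivation:
The stationary distribution satisfies pi = pi * P, i.e.:
  pi_s_1 = 1/8*pi_s_1 + 3/8*pi_s_2 + 3/16*pi_s_3
  pi_s_2 = 3/4*pi_s_1 + 1/4*pi_s_2 + 3/4*pi_s_3
  pi_s_3 = 1/8*pi_s_1 + 3/8*pi_s_2 + 1/16*pi_s_3
with normalization: pi_s_1 + pi_s_2 + pi_s_3 = 1.

Using the first 2 balance equations plus normalization, the linear system A*pi = b is:
  [-7/8, 3/8, 3/16] . pi = 0
  [3/4, -3/4, 3/4] . pi = 0
  [1, 1, 1] . pi = 1

Solving yields:
  pi_s_1 = 9/34
  pi_s_2 = 1/2
  pi_s_3 = 4/17

Verification (pi * P):
  9/34*1/8 + 1/2*3/8 + 4/17*3/16 = 9/34 = pi_s_1  (ok)
  9/34*3/4 + 1/2*1/4 + 4/17*3/4 = 1/2 = pi_s_2  (ok)
  9/34*1/8 + 1/2*3/8 + 4/17*1/16 = 4/17 = pi_s_3  (ok)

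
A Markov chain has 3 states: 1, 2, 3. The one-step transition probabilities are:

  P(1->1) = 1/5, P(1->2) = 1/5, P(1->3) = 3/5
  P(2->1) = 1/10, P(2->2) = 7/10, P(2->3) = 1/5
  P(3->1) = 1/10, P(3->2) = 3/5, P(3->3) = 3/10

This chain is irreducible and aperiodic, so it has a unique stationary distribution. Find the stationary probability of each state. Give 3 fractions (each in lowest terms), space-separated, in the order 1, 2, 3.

Answer: 1/9 50/81 22/81

Derivation:
The stationary distribution satisfies pi = pi * P, i.e.:
  pi_1 = 1/5*pi_1 + 1/10*pi_2 + 1/10*pi_3
  pi_2 = 1/5*pi_1 + 7/10*pi_2 + 3/5*pi_3
  pi_3 = 3/5*pi_1 + 1/5*pi_2 + 3/10*pi_3
with normalization: pi_1 + pi_2 + pi_3 = 1.

Using the first 2 balance equations plus normalization, the linear system A*pi = b is:
  [-4/5, 1/10, 1/10] . pi = 0
  [1/5, -3/10, 3/5] . pi = 0
  [1, 1, 1] . pi = 1

Solving yields:
  pi_1 = 1/9
  pi_2 = 50/81
  pi_3 = 22/81

Verification (pi * P):
  1/9*1/5 + 50/81*1/10 + 22/81*1/10 = 1/9 = pi_1  (ok)
  1/9*1/5 + 50/81*7/10 + 22/81*3/5 = 50/81 = pi_2  (ok)
  1/9*3/5 + 50/81*1/5 + 22/81*3/10 = 22/81 = pi_3  (ok)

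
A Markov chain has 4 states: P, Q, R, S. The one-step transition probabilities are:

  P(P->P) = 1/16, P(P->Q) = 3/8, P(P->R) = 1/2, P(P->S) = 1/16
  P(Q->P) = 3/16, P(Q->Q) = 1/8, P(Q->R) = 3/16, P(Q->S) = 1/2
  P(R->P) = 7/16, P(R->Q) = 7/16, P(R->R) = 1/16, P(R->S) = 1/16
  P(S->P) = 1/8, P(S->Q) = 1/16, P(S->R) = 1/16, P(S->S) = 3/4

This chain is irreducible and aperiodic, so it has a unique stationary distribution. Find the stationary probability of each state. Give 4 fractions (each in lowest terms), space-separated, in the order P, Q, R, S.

Answer: 563/3179 608/3179 521/3179 1487/3179

Derivation:
The stationary distribution satisfies pi = pi * P, i.e.:
  pi_P = 1/16*pi_P + 3/16*pi_Q + 7/16*pi_R + 1/8*pi_S
  pi_Q = 3/8*pi_P + 1/8*pi_Q + 7/16*pi_R + 1/16*pi_S
  pi_R = 1/2*pi_P + 3/16*pi_Q + 1/16*pi_R + 1/16*pi_S
  pi_S = 1/16*pi_P + 1/2*pi_Q + 1/16*pi_R + 3/4*pi_S
with normalization: pi_P + pi_Q + pi_R + pi_S = 1.

Using the first 3 balance equations plus normalization, the linear system A*pi = b is:
  [-15/16, 3/16, 7/16, 1/8] . pi = 0
  [3/8, -7/8, 7/16, 1/16] . pi = 0
  [1/2, 3/16, -15/16, 1/16] . pi = 0
  [1, 1, 1, 1] . pi = 1

Solving yields:
  pi_P = 563/3179
  pi_Q = 608/3179
  pi_R = 521/3179
  pi_S = 1487/3179

Verification (pi * P):
  563/3179*1/16 + 608/3179*3/16 + 521/3179*7/16 + 1487/3179*1/8 = 563/3179 = pi_P  (ok)
  563/3179*3/8 + 608/3179*1/8 + 521/3179*7/16 + 1487/3179*1/16 = 608/3179 = pi_Q  (ok)
  563/3179*1/2 + 608/3179*3/16 + 521/3179*1/16 + 1487/3179*1/16 = 521/3179 = pi_R  (ok)
  563/3179*1/16 + 608/3179*1/2 + 521/3179*1/16 + 1487/3179*3/4 = 1487/3179 = pi_S  (ok)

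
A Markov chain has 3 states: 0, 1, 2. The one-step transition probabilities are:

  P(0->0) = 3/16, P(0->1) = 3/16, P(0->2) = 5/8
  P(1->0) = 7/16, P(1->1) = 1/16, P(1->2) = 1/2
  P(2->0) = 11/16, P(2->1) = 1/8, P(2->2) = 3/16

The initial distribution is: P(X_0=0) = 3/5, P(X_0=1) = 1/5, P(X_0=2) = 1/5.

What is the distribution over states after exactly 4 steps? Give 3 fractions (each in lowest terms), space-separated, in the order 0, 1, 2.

Answer: 7283/16384 46411/327680 135609/327680

Derivation:
Propagating the distribution step by step (d_{t+1} = d_t * P):
d_0 = (0=3/5, 1=1/5, 2=1/5)
  d_1[0] = 3/5*3/16 + 1/5*7/16 + 1/5*11/16 = 27/80
  d_1[1] = 3/5*3/16 + 1/5*1/16 + 1/5*1/8 = 3/20
  d_1[2] = 3/5*5/8 + 1/5*1/2 + 1/5*3/16 = 41/80
d_1 = (0=27/80, 1=3/20, 2=41/80)
  d_2[0] = 27/80*3/16 + 3/20*7/16 + 41/80*11/16 = 77/160
  d_2[1] = 27/80*3/16 + 3/20*1/16 + 41/80*1/8 = 35/256
  d_2[2] = 27/80*5/8 + 3/20*1/2 + 41/80*3/16 = 489/1280
d_2 = (0=77/160, 1=35/256, 2=489/1280)
  d_3[0] = 77/160*3/16 + 35/256*7/16 + 489/1280*11/16 = 2113/5120
  d_3[1] = 77/160*3/16 + 35/256*1/16 + 489/1280*1/8 = 3001/20480
  d_3[2] = 77/160*5/8 + 35/256*1/2 + 489/1280*3/16 = 9027/20480
d_3 = (0=2113/5120, 1=3001/20480, 2=9027/20480)
  d_4[0] = 2113/5120*3/16 + 3001/20480*7/16 + 9027/20480*11/16 = 7283/16384
  d_4[1] = 2113/5120*3/16 + 3001/20480*1/16 + 9027/20480*1/8 = 46411/327680
  d_4[2] = 2113/5120*5/8 + 3001/20480*1/2 + 9027/20480*3/16 = 135609/327680
d_4 = (0=7283/16384, 1=46411/327680, 2=135609/327680)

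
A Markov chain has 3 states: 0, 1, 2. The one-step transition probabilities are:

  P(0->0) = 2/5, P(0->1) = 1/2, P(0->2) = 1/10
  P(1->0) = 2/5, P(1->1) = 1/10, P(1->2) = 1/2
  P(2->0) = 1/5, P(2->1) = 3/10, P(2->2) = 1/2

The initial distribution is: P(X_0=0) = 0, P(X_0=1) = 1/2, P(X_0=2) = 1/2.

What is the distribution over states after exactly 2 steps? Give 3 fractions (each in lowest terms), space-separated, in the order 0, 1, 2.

Propagating the distribution step by step (d_{t+1} = d_t * P):
d_0 = (0=0, 1=1/2, 2=1/2)
  d_1[0] = 0*2/5 + 1/2*2/5 + 1/2*1/5 = 3/10
  d_1[1] = 0*1/2 + 1/2*1/10 + 1/2*3/10 = 1/5
  d_1[2] = 0*1/10 + 1/2*1/2 + 1/2*1/2 = 1/2
d_1 = (0=3/10, 1=1/5, 2=1/2)
  d_2[0] = 3/10*2/5 + 1/5*2/5 + 1/2*1/5 = 3/10
  d_2[1] = 3/10*1/2 + 1/5*1/10 + 1/2*3/10 = 8/25
  d_2[2] = 3/10*1/10 + 1/5*1/2 + 1/2*1/2 = 19/50
d_2 = (0=3/10, 1=8/25, 2=19/50)

Answer: 3/10 8/25 19/50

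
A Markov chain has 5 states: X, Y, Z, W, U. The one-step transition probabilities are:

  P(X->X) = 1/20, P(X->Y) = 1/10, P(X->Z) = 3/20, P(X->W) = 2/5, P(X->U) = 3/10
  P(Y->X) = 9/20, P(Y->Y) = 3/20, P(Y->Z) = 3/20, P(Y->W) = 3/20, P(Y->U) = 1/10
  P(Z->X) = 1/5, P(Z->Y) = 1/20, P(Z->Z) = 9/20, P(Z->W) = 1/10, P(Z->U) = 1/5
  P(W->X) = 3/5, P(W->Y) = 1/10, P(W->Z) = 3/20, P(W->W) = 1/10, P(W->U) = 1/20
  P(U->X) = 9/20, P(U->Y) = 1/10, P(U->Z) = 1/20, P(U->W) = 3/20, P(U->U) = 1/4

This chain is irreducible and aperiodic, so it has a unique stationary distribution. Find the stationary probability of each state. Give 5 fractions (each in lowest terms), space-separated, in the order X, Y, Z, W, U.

Answer: 10707/34477 13169/137908 25605/137908 28679/137908 27627/137908

Derivation:
The stationary distribution satisfies pi = pi * P, i.e.:
  pi_X = 1/20*pi_X + 9/20*pi_Y + 1/5*pi_Z + 3/5*pi_W + 9/20*pi_U
  pi_Y = 1/10*pi_X + 3/20*pi_Y + 1/20*pi_Z + 1/10*pi_W + 1/10*pi_U
  pi_Z = 3/20*pi_X + 3/20*pi_Y + 9/20*pi_Z + 3/20*pi_W + 1/20*pi_U
  pi_W = 2/5*pi_X + 3/20*pi_Y + 1/10*pi_Z + 1/10*pi_W + 3/20*pi_U
  pi_U = 3/10*pi_X + 1/10*pi_Y + 1/5*pi_Z + 1/20*pi_W + 1/4*pi_U
with normalization: pi_X + pi_Y + pi_Z + pi_W + pi_U = 1.

Using the first 4 balance equations plus normalization, the linear system A*pi = b is:
  [-19/20, 9/20, 1/5, 3/5, 9/20] . pi = 0
  [1/10, -17/20, 1/20, 1/10, 1/10] . pi = 0
  [3/20, 3/20, -11/20, 3/20, 1/20] . pi = 0
  [2/5, 3/20, 1/10, -9/10, 3/20] . pi = 0
  [1, 1, 1, 1, 1] . pi = 1

Solving yields:
  pi_X = 10707/34477
  pi_Y = 13169/137908
  pi_Z = 25605/137908
  pi_W = 28679/137908
  pi_U = 27627/137908

Verification (pi * P):
  10707/34477*1/20 + 13169/137908*9/20 + 25605/137908*1/5 + 28679/137908*3/5 + 27627/137908*9/20 = 10707/34477 = pi_X  (ok)
  10707/34477*1/10 + 13169/137908*3/20 + 25605/137908*1/20 + 28679/137908*1/10 + 27627/137908*1/10 = 13169/137908 = pi_Y  (ok)
  10707/34477*3/20 + 13169/137908*3/20 + 25605/137908*9/20 + 28679/137908*3/20 + 27627/137908*1/20 = 25605/137908 = pi_Z  (ok)
  10707/34477*2/5 + 13169/137908*3/20 + 25605/137908*1/10 + 28679/137908*1/10 + 27627/137908*3/20 = 28679/137908 = pi_W  (ok)
  10707/34477*3/10 + 13169/137908*1/10 + 25605/137908*1/5 + 28679/137908*1/20 + 27627/137908*1/4 = 27627/137908 = pi_U  (ok)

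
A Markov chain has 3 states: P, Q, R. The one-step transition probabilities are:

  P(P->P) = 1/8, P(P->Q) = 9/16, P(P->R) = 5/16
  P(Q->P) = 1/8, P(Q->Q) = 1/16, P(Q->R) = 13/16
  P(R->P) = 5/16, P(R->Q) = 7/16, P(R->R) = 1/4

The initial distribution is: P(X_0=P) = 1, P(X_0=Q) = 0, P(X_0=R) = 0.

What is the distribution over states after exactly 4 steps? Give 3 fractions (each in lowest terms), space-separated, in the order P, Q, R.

Propagating the distribution step by step (d_{t+1} = d_t * P):
d_0 = (P=1, Q=0, R=0)
  d_1[P] = 1*1/8 + 0*1/8 + 0*5/16 = 1/8
  d_1[Q] = 1*9/16 + 0*1/16 + 0*7/16 = 9/16
  d_1[R] = 1*5/16 + 0*13/16 + 0*1/4 = 5/16
d_1 = (P=1/8, Q=9/16, R=5/16)
  d_2[P] = 1/8*1/8 + 9/16*1/8 + 5/16*5/16 = 47/256
  d_2[Q] = 1/8*9/16 + 9/16*1/16 + 5/16*7/16 = 31/128
  d_2[R] = 1/8*5/16 + 9/16*13/16 + 5/16*1/4 = 147/256
d_2 = (P=47/256, Q=31/128, R=147/256)
  d_3[P] = 47/256*1/8 + 31/128*1/8 + 147/256*5/16 = 953/4096
  d_3[Q] = 47/256*9/16 + 31/128*1/16 + 147/256*7/16 = 757/2048
  d_3[R] = 47/256*5/16 + 31/128*13/16 + 147/256*1/4 = 1629/4096
d_3 = (P=953/4096, Q=757/2048, R=1629/4096)
  d_4[P] = 953/4096*1/8 + 757/2048*1/8 + 1629/4096*5/16 = 13079/65536
  d_4[Q] = 953/4096*9/16 + 757/2048*1/16 + 1629/4096*7/16 = 10747/32768
  d_4[R] = 953/4096*5/16 + 757/2048*13/16 + 1629/4096*1/4 = 30963/65536
d_4 = (P=13079/65536, Q=10747/32768, R=30963/65536)

Answer: 13079/65536 10747/32768 30963/65536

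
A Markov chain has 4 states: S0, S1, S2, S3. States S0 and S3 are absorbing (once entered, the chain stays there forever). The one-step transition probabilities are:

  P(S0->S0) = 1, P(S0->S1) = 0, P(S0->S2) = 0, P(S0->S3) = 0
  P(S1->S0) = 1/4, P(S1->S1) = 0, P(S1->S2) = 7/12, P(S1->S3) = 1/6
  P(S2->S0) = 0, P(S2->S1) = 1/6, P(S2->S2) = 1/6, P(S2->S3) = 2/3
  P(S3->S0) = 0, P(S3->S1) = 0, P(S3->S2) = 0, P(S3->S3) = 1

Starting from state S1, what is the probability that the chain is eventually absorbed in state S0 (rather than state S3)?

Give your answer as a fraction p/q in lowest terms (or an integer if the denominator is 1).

Let a_i = P(absorbed in S0 | start in state i).
Boundary conditions: a_S0 = 1, a_S3 = 0.
For each transient state i, a_i = sum_j P(i->j) * a_j:
  a_S1 = 1/4*a_S0 + 0*a_S1 + 7/12*a_S2 + 1/6*a_S3
  a_S2 = 0*a_S0 + 1/6*a_S1 + 1/6*a_S2 + 2/3*a_S3

Substituting a_S0 = 1 and a_S3 = 0, rearrange to (I - Q) a = r where r[i] = P(i -> S0):
  [1, -7/12] . (a_S1, a_S2) = 1/4
  [-1/6, 5/6] . (a_S1, a_S2) = 0

Solving yields:
  a_S1 = 15/53
  a_S2 = 3/53

Starting state is S1, so the absorption probability is a_S1 = 15/53.

Answer: 15/53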